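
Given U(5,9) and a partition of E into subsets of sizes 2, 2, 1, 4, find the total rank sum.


r(Ai) = min(|Ai|, 5) for each part.
Sum = min(2,5) + min(2,5) + min(1,5) + min(4,5)
    = 2 + 2 + 1 + 4
    = 9.

9


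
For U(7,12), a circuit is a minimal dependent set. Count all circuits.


In U(7,12), circuits are the (8)-element subsets.
Any set of 8 elements is dependent, and removing any one element gives
an independent set of size 7, so it is a minimal dependent set.
Number of circuits = C(12,8) = 12! / (8! * 4!) = 495.

495


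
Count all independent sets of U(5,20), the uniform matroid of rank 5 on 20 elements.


Independent sets of U(5,20) are all subsets of size <= 5.
Count = (20 choose 0) + (20 choose 1) + (20 choose 2) + (20 choose 3) + (20 choose 4) + (20 choose 5)
     = 1 + 20 + 190 + 1140 + 4845 + 15504
     = 21700.

21700


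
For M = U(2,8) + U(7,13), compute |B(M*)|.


(M1+M2)* = M1* + M2*.
M1* = U(6,8), bases: C(8,6) = 28.
M2* = U(6,13), bases: C(13,6) = 1716.
|B(M*)| = 28 * 1716 = 48048.

48048


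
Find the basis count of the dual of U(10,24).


The dual of U(r,n) is U(n-r, n) = U(14,24).
Bases of U(14,24) are all (14)-element subsets.
|B(M*)| = C(24,14) = 1961256.

1961256


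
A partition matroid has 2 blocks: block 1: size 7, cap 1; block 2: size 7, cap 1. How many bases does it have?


A basis picks exactly ci elements from block i.
Number of bases = product of C(|Si|, ci).
= C(7,1) * C(7,1)
= 7 * 7
= 49.

49


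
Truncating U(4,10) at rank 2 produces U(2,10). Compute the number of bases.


Truncating U(4,10) to rank 2 gives U(2,10).
Bases of U(2,10) are all 2-element subsets of 10 elements.
Number of bases = C(10,2) = 10! / (2! * 8!) = 45.

45


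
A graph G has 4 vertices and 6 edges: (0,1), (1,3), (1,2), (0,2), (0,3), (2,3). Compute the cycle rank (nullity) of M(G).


Cycle rank (nullity) = |E| - r(M) = |E| - (|V| - c).
|E| = 6, |V| = 4, c = 1.
Nullity = 6 - (4 - 1) = 6 - 3 = 3.

3


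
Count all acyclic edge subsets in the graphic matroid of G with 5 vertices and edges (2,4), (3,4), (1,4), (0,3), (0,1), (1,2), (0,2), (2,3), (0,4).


An independent set in a graphic matroid is an acyclic edge subset.
G has 5 vertices and 9 edges.
Enumerate all 2^9 = 512 subsets, checking for acyclicity.
Total independent sets = 198.

198


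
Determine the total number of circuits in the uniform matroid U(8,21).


In U(8,21), circuits are the (9)-element subsets.
Any set of 9 elements is dependent, and removing any one element gives
an independent set of size 8, so it is a minimal dependent set.
Number of circuits = C(21,9) = 293930.

293930


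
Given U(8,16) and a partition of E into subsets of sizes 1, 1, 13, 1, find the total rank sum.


r(Ai) = min(|Ai|, 8) for each part.
Sum = min(1,8) + min(1,8) + min(13,8) + min(1,8)
    = 1 + 1 + 8 + 1
    = 11.

11


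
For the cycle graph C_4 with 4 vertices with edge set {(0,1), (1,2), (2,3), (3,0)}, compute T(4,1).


T(C_4; x,y) = x + x^2 + ... + x^(3) + y.
T(4,1) = 4^1 + 4^2 + 4^3 + 1
= 4 + 16 + 64 + 1
= 85.

85


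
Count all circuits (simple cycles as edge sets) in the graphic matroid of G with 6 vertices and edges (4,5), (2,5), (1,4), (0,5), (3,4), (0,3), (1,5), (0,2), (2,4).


A circuit in a graphic matroid = edge set of a simple cycle.
G has 6 vertices and 9 edges.
Enumerating all minimal edge subsets forming cycles...
Total circuits found: 12.

12


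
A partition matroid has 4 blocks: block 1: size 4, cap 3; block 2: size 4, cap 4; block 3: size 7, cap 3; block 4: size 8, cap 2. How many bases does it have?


A basis picks exactly ci elements from block i.
Number of bases = product of C(|Si|, ci).
= C(4,3) * C(4,4) * C(7,3) * C(8,2)
= 4 * 1 * 35 * 28
= 3920.

3920


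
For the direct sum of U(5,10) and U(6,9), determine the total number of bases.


Bases of a direct sum M1 + M2: |B| = |B(M1)| * |B(M2)|.
|B(U(5,10))| = C(10,5) = 252.
|B(U(6,9))| = C(9,6) = 84.
Total bases = 252 * 84 = 21168.

21168


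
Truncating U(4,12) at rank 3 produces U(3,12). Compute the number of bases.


Truncating U(4,12) to rank 3 gives U(3,12).
Bases of U(3,12) are all 3-element subsets of 12 elements.
Number of bases = C(12,3) = 12! / (3! * 9!) = 220.

220


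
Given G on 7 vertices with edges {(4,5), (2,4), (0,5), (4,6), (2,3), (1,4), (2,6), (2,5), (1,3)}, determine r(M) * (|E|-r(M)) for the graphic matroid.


r(M) = |V| - c = 7 - 1 = 6.
nullity = |E| - r(M) = 9 - 6 = 3.
Product = 6 * 3 = 18.

18


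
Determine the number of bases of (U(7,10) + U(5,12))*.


(M1+M2)* = M1* + M2*.
M1* = U(3,10), bases: C(10,3) = 120.
M2* = U(7,12), bases: C(12,7) = 792.
|B(M*)| = 120 * 792 = 95040.

95040


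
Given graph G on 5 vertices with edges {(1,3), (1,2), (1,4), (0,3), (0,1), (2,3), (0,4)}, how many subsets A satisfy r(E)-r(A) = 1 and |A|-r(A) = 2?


R(x,y) = sum over A in 2^E of x^(r(E)-r(A)) * y^(|A|-r(A)).
G has 5 vertices, 7 edges. r(E) = 4.
Enumerate all 2^7 = 128 subsets.
Count subsets with r(E)-r(A)=1 and |A|-r(A)=2: 2.

2


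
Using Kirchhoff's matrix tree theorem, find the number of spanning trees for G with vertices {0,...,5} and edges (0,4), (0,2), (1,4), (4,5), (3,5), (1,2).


By Kirchhoff's matrix tree theorem, the number of spanning trees equals
the determinant of any cofactor of the Laplacian matrix L.
G has 6 vertices and 6 edges.
Computing the (5 x 5) cofactor determinant gives 4.

4


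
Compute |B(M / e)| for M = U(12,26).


Contracting e from U(12,26) gives U(11,25).
Bases of U(11,25) = C(25,11) = 4457400.

4457400


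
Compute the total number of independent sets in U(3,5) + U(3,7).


For a direct sum, |I(M1+M2)| = |I(M1)| * |I(M2)|.
|I(U(3,5))| = sum C(5,k) for k=0..3 = 26.
|I(U(3,7))| = sum C(7,k) for k=0..3 = 64.
Total = 26 * 64 = 1664.

1664


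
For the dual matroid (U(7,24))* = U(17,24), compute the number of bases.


The dual of U(r,n) is U(n-r, n) = U(17,24).
Bases of U(17,24) are all (17)-element subsets.
|B(M*)| = C(24,17) = 24! / (17! * 7!) = 346104.

346104


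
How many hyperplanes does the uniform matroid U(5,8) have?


Hyperplanes of U(5,8) are flats of rank 4.
In a uniform matroid, these are exactly the (4)-element subsets.
Count = (8 choose 4) = 70.

70


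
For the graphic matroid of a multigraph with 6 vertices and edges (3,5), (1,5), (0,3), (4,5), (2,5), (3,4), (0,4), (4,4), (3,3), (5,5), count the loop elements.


In a graphic matroid, a loop is a self-loop edge (u,u) with rank 0.
Examining all 10 edges for self-loops...
Self-loops found: (4,4), (3,3), (5,5)
Number of loops = 3.

3


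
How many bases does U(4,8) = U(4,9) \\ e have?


Deleting e from U(4,9) gives U(4,8) since n > r.
Bases of U(4,8) = (8 choose 4) = 70.

70


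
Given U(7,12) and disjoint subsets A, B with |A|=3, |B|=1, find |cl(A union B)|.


|A union B| = 3 + 1 = 4 (disjoint).
In U(7,12), cl(S) = S if |S| < 7, else cl(S) = E.
Since 4 < 7, cl(A union B) = A union B.
|cl(A union B)| = 4.

4


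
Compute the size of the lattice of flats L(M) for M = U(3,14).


Flats of U(3,14): every subset of size < 3 is a flat, plus E itself.
Count = C(14,0) + C(14,1) + C(14,2) + 1
     = 1 + 14 + 91 + 1
     = 107.

107


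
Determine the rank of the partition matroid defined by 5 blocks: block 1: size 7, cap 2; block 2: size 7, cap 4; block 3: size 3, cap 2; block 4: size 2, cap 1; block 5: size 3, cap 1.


Rank of a partition matroid = sum of min(|Si|, ci) for each block.
= min(7,2) + min(7,4) + min(3,2) + min(2,1) + min(3,1)
= 2 + 4 + 2 + 1 + 1
= 10.

10


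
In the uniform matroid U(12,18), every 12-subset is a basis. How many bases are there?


Bases of U(12,18) are all 12-element subsets of the 18-element ground set.
Number of bases = C(18,12).
C(18,12) = 18564.

18564


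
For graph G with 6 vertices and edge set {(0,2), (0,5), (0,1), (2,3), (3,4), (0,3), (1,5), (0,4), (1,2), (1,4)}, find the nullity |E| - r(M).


Cycle rank (nullity) = |E| - r(M) = |E| - (|V| - c).
|E| = 10, |V| = 6, c = 1.
Nullity = 10 - (6 - 1) = 10 - 5 = 5.

5


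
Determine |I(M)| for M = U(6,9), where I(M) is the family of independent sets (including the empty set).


Independent sets of U(6,9) are all subsets of size <= 6.
Count = (9 choose 0) + (9 choose 1) + (9 choose 2) + (9 choose 3) + (9 choose 4) + (9 choose 5) + (9 choose 6)
     = 1 + 9 + 36 + 84 + 126 + 126 + 84
     = 466.

466


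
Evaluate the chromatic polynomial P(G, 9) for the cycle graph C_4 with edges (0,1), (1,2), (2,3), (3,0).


P(C_4, k) = (k-1)^4 + (-1)^4*(k-1).
P(9) = (8)^4 + 8
= 4096 + 8 = 4104.

4104


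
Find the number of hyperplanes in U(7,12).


Hyperplanes of U(7,12) are flats of rank 6.
In a uniform matroid, these are exactly the (6)-element subsets.
Count = C(12,6) = 12! / (6! * 6!) = 924.

924


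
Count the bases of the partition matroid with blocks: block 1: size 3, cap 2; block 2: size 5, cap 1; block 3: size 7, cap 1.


A basis picks exactly ci elements from block i.
Number of bases = product of C(|Si|, ci).
= C(3,2) * C(5,1) * C(7,1)
= 3 * 5 * 7
= 105.

105


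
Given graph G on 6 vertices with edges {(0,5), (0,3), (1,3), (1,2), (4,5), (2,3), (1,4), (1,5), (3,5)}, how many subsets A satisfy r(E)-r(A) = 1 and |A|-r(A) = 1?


R(x,y) = sum over A in 2^E of x^(r(E)-r(A)) * y^(|A|-r(A)).
G has 6 vertices, 9 edges. r(E) = 5.
Enumerate all 2^9 = 512 subsets.
Count subsets with r(E)-r(A)=1 and |A|-r(A)=1: 69.

69


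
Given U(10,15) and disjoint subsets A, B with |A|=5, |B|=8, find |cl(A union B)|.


|A union B| = 5 + 8 = 13 (disjoint).
In U(10,15), cl(S) = S if |S| < 10, else cl(S) = E.
Since 13 >= 10, cl(A union B) = E.
|cl(A union B)| = 15.

15


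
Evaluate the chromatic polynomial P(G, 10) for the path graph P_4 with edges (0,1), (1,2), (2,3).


P(P_4, k) = k * (k-1)^(3).
P(10) = 10 * 9^3 = 10 * 729 = 7290.

7290


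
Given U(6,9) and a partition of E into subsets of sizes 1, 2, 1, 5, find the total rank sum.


r(Ai) = min(|Ai|, 6) for each part.
Sum = min(1,6) + min(2,6) + min(1,6) + min(5,6)
    = 1 + 2 + 1 + 5
    = 9.

9


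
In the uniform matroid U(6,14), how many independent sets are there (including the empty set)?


Independent sets of U(6,14) are all subsets of size <= 6.
Count = (14 choose 0) + (14 choose 1) + (14 choose 2) + (14 choose 3) + (14 choose 4) + (14 choose 5) + (14 choose 6)
     = 1 + 14 + 91 + 364 + 1001 + 2002 + 3003
     = 6476.

6476


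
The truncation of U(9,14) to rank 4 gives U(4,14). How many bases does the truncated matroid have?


Truncating U(9,14) to rank 4 gives U(4,14).
Bases of U(4,14) are all 4-element subsets of 14 elements.
Number of bases = (14 choose 4) = 1001.

1001


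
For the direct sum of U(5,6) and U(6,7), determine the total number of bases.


Bases of a direct sum M1 + M2: |B| = |B(M1)| * |B(M2)|.
|B(U(5,6))| = C(6,5) = 6.
|B(U(6,7))| = C(7,6) = 7.
Total bases = 6 * 7 = 42.

42


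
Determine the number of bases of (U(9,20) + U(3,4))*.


(M1+M2)* = M1* + M2*.
M1* = U(11,20), bases: C(20,11) = 167960.
M2* = U(1,4), bases: C(4,1) = 4.
|B(M*)| = 167960 * 4 = 671840.

671840


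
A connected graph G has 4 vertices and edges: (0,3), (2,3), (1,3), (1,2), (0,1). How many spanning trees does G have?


By Kirchhoff's matrix tree theorem, the number of spanning trees equals
the determinant of any cofactor of the Laplacian matrix L.
G has 4 vertices and 5 edges.
Computing the (3 x 3) cofactor determinant gives 8.

8


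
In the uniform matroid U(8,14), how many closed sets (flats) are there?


Flats of U(8,14): every subset of size < 8 is a flat, plus E itself.
Count = (14 choose 0) + (14 choose 1) + (14 choose 2) + (14 choose 3) + (14 choose 4) + (14 choose 5) + (14 choose 6) + (14 choose 7) + 1
     = 1 + 14 + 91 + 364 + 1001 + 2002 + 3003 + 3432 + 1
     = 9909.

9909


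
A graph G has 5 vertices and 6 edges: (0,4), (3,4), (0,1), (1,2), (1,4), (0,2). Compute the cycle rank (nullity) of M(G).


Cycle rank (nullity) = |E| - r(M) = |E| - (|V| - c).
|E| = 6, |V| = 5, c = 1.
Nullity = 6 - (5 - 1) = 6 - 4 = 2.

2


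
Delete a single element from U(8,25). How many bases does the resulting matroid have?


Deleting e from U(8,25) gives U(8,24) since n > r.
Bases of U(8,24) = (24 choose 8) = 735471.

735471


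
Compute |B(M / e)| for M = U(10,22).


Contracting e from U(10,22) gives U(9,21).
Bases of U(9,21) = C(21,9) = 21! / (9! * 12!) = 293930.

293930


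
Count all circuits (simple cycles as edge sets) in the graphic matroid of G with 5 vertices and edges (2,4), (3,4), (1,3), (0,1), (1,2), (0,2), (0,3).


A circuit in a graphic matroid = edge set of a simple cycle.
G has 5 vertices and 7 edges.
Enumerating all minimal edge subsets forming cycles...
Total circuits found: 7.

7


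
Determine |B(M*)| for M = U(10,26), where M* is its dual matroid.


The dual of U(r,n) is U(n-r, n) = U(16,26).
Bases of U(16,26) are all (16)-element subsets.
|B(M*)| = C(26,16) = 5311735.

5311735


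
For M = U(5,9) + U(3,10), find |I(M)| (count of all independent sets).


For a direct sum, |I(M1+M2)| = |I(M1)| * |I(M2)|.
|I(U(5,9))| = sum C(9,k) for k=0..5 = 382.
|I(U(3,10))| = sum C(10,k) for k=0..3 = 176.
Total = 382 * 176 = 67232.

67232


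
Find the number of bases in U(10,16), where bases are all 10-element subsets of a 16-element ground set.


Bases of U(10,16) are all 10-element subsets of the 16-element ground set.
Number of bases = C(16,10).
(16 choose 10) = 8008.

8008


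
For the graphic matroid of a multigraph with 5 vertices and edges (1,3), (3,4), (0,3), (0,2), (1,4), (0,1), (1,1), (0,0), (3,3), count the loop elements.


In a graphic matroid, a loop is a self-loop edge (u,u) with rank 0.
Examining all 9 edges for self-loops...
Self-loops found: (1,1), (0,0), (3,3)
Number of loops = 3.

3


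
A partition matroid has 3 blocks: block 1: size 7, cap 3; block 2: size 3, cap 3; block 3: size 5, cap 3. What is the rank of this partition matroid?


Rank of a partition matroid = sum of min(|Si|, ci) for each block.
= min(7,3) + min(3,3) + min(5,3)
= 3 + 3 + 3
= 9.

9


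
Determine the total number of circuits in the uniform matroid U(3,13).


In U(3,13), circuits are the (4)-element subsets.
Any set of 4 elements is dependent, and removing any one element gives
an independent set of size 3, so it is a minimal dependent set.
Number of circuits = C(13,4) = 13! / (4! * 9!) = 715.

715


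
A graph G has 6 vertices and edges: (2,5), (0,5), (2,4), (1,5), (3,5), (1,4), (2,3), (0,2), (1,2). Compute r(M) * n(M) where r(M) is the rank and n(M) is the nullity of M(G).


r(M) = |V| - c = 6 - 1 = 5.
nullity = |E| - r(M) = 9 - 5 = 4.
Product = 5 * 4 = 20.

20


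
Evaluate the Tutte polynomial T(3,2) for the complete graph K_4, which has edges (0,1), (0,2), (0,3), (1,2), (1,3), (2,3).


T(K_4; x,y) = x^3 + 3x^2 + 4xy + 2x + y^3 + 3y^2 + 2y.
Substituting x=3, y=2:
= 27 + 27 + 24 + 6 + 8 + 12 + 4
= 108.

108


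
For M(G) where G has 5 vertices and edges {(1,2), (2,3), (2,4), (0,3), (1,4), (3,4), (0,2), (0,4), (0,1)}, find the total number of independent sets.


An independent set in a graphic matroid is an acyclic edge subset.
G has 5 vertices and 9 edges.
Enumerate all 2^9 = 512 subsets, checking for acyclicity.
Total independent sets = 198.

198


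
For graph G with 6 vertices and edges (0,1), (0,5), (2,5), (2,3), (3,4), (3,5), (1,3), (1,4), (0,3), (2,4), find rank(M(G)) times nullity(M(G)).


r(M) = |V| - c = 6 - 1 = 5.
nullity = |E| - r(M) = 10 - 5 = 5.
Product = 5 * 5 = 25.

25


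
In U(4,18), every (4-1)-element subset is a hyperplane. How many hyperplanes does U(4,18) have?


Hyperplanes of U(4,18) are flats of rank 3.
In a uniform matroid, these are exactly the (3)-element subsets.
Count = C(18,3) = (18 * 17 * 16) / (1 * 2 * 3) = 816.

816


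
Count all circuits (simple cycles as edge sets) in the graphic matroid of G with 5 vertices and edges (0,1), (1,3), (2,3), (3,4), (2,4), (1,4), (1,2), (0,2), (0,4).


A circuit in a graphic matroid = edge set of a simple cycle.
G has 5 vertices and 9 edges.
Enumerating all minimal edge subsets forming cycles...
Total circuits found: 22.

22


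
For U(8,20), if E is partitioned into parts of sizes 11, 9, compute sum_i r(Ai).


r(Ai) = min(|Ai|, 8) for each part.
Sum = min(11,8) + min(9,8)
    = 8 + 8
    = 16.

16


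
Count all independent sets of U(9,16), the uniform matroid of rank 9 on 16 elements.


Independent sets of U(9,16) are all subsets of size <= 9.
Count = (16 choose 0) + (16 choose 1) + (16 choose 2) + (16 choose 3) + (16 choose 4) + (16 choose 5) + (16 choose 6) + (16 choose 7) + (16 choose 8) + (16 choose 9)
     = 1 + 16 + 120 + 560 + 1820 + 4368 + 8008 + 11440 + 12870 + 11440
     = 50643.

50643


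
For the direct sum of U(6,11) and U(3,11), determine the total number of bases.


Bases of a direct sum M1 + M2: |B| = |B(M1)| * |B(M2)|.
|B(U(6,11))| = C(11,6) = 462.
|B(U(3,11))| = C(11,3) = 165.
Total bases = 462 * 165 = 76230.

76230


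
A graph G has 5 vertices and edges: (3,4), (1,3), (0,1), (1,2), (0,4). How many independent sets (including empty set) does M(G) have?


An independent set in a graphic matroid is an acyclic edge subset.
G has 5 vertices and 5 edges.
Enumerate all 2^5 = 32 subsets, checking for acyclicity.
Total independent sets = 30.

30


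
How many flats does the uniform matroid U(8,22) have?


Flats of U(8,22): every subset of size < 8 is a flat, plus E itself.
Count = (22 choose 0) + (22 choose 1) + (22 choose 2) + (22 choose 3) + (22 choose 4) + (22 choose 5) + (22 choose 6) + (22 choose 7) + 1
     = 1 + 22 + 231 + 1540 + 7315 + 26334 + 74613 + 170544 + 1
     = 280601.

280601


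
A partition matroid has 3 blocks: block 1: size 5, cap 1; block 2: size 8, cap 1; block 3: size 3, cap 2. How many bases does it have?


A basis picks exactly ci elements from block i.
Number of bases = product of C(|Si|, ci).
= C(5,1) * C(8,1) * C(3,2)
= 5 * 8 * 3
= 120.

120


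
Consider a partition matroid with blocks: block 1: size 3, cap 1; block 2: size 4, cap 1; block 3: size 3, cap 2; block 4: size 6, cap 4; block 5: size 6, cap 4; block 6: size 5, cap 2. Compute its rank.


Rank of a partition matroid = sum of min(|Si|, ci) for each block.
= min(3,1) + min(4,1) + min(3,2) + min(6,4) + min(6,4) + min(5,2)
= 1 + 1 + 2 + 4 + 4 + 2
= 14.

14


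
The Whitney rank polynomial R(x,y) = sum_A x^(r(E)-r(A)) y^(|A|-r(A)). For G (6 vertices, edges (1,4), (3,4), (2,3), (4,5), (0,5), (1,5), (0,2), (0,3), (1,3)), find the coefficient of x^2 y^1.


R(x,y) = sum over A in 2^E of x^(r(E)-r(A)) * y^(|A|-r(A)).
G has 6 vertices, 9 edges. r(E) = 5.
Enumerate all 2^9 = 512 subsets.
Count subsets with r(E)-r(A)=2 and |A|-r(A)=1: 21.

21


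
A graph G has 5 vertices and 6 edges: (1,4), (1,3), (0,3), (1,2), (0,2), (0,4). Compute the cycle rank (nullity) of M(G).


Cycle rank (nullity) = |E| - r(M) = |E| - (|V| - c).
|E| = 6, |V| = 5, c = 1.
Nullity = 6 - (5 - 1) = 6 - 4 = 2.

2


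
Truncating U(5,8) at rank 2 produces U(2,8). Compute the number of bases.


Truncating U(5,8) to rank 2 gives U(2,8).
Bases of U(2,8) are all 2-element subsets of 8 elements.
Number of bases = C(8,2) = 8! / (2! * 6!) = 28.

28


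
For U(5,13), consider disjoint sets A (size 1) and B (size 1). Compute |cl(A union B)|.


|A union B| = 1 + 1 = 2 (disjoint).
In U(5,13), cl(S) = S if |S| < 5, else cl(S) = E.
Since 2 < 5, cl(A union B) = A union B.
|cl(A union B)| = 2.

2


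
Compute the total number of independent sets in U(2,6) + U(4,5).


For a direct sum, |I(M1+M2)| = |I(M1)| * |I(M2)|.
|I(U(2,6))| = sum C(6,k) for k=0..2 = 22.
|I(U(4,5))| = sum C(5,k) for k=0..4 = 31.
Total = 22 * 31 = 682.

682


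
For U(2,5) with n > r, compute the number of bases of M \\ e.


Deleting e from U(2,5) gives U(2,4) since n > r.
Bases of U(2,4) = C(4,2) = (4 * 3) / (1 * 2) = 6.

6


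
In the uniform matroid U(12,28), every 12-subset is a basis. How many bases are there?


Bases of U(12,28) are all 12-element subsets of the 28-element ground set.
Number of bases = C(28,12).
(28 choose 12) = 30421755.

30421755


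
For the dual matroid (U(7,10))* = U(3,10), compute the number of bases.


The dual of U(r,n) is U(n-r, n) = U(3,10).
Bases of U(3,10) are all (3)-element subsets.
|B(M*)| = C(10,3) = (10 * 9 * 8) / (1 * 2 * 3) = 120.

120


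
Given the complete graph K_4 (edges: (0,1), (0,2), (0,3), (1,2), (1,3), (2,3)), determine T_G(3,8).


T(K_4; x,y) = x^3 + 3x^2 + 4xy + 2x + y^3 + 3y^2 + 2y.
Substituting x=3, y=8:
= 27 + 27 + 96 + 6 + 512 + 192 + 16
= 876.

876


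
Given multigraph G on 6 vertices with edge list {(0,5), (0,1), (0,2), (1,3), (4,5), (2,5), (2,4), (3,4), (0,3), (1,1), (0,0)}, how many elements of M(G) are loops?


In a graphic matroid, a loop is a self-loop edge (u,u) with rank 0.
Examining all 11 edges for self-loops...
Self-loops found: (1,1), (0,0)
Number of loops = 2.

2


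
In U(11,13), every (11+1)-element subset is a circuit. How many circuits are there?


In U(11,13), circuits are the (12)-element subsets.
Any set of 12 elements is dependent, and removing any one element gives
an independent set of size 11, so it is a minimal dependent set.
Number of circuits = C(13,12) = 13! / (12! * 1!) = 13.

13


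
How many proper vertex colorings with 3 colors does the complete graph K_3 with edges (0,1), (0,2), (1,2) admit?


P(K_3, k) = k(k-1)(k-2)...(k-2).
P(3) = (3) * (2) * (1) = 6.

6


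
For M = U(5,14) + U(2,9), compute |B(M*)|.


(M1+M2)* = M1* + M2*.
M1* = U(9,14), bases: C(14,9) = 2002.
M2* = U(7,9), bases: C(9,7) = 36.
|B(M*)| = 2002 * 36 = 72072.

72072


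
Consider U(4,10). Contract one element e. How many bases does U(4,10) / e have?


Contracting e from U(4,10) gives U(3,9).
Bases of U(3,9) = C(9,3) = (9 * 8 * 7) / (1 * 2 * 3) = 84.

84


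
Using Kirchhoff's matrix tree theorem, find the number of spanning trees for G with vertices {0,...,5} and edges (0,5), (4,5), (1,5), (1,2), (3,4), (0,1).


By Kirchhoff's matrix tree theorem, the number of spanning trees equals
the determinant of any cofactor of the Laplacian matrix L.
G has 6 vertices and 6 edges.
Computing the (5 x 5) cofactor determinant gives 3.

3


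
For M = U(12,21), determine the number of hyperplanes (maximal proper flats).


Hyperplanes of U(12,21) are flats of rank 11.
In a uniform matroid, these are exactly the (11)-element subsets.
Count = (21 choose 11) = 352716.

352716


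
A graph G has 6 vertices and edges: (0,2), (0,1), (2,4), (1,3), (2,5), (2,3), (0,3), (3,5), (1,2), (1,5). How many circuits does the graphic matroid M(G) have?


A circuit in a graphic matroid = edge set of a simple cycle.
G has 6 vertices and 10 edges.
Enumerating all minimal edge subsets forming cycles...
Total circuits found: 22.

22


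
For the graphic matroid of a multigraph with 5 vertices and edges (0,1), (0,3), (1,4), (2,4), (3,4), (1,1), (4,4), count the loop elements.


In a graphic matroid, a loop is a self-loop edge (u,u) with rank 0.
Examining all 7 edges for self-loops...
Self-loops found: (1,1), (4,4)
Number of loops = 2.

2


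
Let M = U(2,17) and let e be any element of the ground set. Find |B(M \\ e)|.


Deleting e from U(2,17) gives U(2,16) since n > r.
Bases of U(2,16) = C(16,2) = 16! / (2! * 14!) = 120.

120


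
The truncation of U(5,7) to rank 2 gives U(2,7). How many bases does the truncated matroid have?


Truncating U(5,7) to rank 2 gives U(2,7).
Bases of U(2,7) are all 2-element subsets of 7 elements.
Number of bases = C(7,2) = 7! / (2! * 5!) = 21.

21


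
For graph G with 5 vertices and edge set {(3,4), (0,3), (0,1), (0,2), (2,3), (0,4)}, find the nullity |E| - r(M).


Cycle rank (nullity) = |E| - r(M) = |E| - (|V| - c).
|E| = 6, |V| = 5, c = 1.
Nullity = 6 - (5 - 1) = 6 - 4 = 2.

2


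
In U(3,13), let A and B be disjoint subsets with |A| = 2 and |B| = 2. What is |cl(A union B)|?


|A union B| = 2 + 2 = 4 (disjoint).
In U(3,13), cl(S) = S if |S| < 3, else cl(S) = E.
Since 4 >= 3, cl(A union B) = E.
|cl(A union B)| = 13.

13


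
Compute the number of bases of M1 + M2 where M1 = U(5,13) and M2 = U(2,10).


Bases of a direct sum M1 + M2: |B| = |B(M1)| * |B(M2)|.
|B(U(5,13))| = C(13,5) = 1287.
|B(U(2,10))| = C(10,2) = 45.
Total bases = 1287 * 45 = 57915.

57915


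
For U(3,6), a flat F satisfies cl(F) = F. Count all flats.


Flats of U(3,6): every subset of size < 3 is a flat, plus E itself.
Count = C(6,0) + C(6,1) + C(6,2) + 1
     = 1 + 6 + 15 + 1
     = 23.

23


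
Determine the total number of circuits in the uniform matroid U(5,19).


In U(5,19), circuits are the (6)-element subsets.
Any set of 6 elements is dependent, and removing any one element gives
an independent set of size 5, so it is a minimal dependent set.
Number of circuits = (19 choose 6) = 27132.

27132


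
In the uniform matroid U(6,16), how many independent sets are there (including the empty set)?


Independent sets of U(6,16) are all subsets of size <= 6.
Count = (16 choose 0) + (16 choose 1) + (16 choose 2) + (16 choose 3) + (16 choose 4) + (16 choose 5) + (16 choose 6)
     = 1 + 16 + 120 + 560 + 1820 + 4368 + 8008
     = 14893.

14893


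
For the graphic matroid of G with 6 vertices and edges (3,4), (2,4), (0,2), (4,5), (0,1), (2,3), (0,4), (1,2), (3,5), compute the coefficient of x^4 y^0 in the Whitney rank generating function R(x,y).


R(x,y) = sum over A in 2^E of x^(r(E)-r(A)) * y^(|A|-r(A)).
G has 6 vertices, 9 edges. r(E) = 5.
Enumerate all 2^9 = 512 subsets.
Count subsets with r(E)-r(A)=4 and |A|-r(A)=0: 9.

9


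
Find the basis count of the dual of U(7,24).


The dual of U(r,n) is U(n-r, n) = U(17,24).
Bases of U(17,24) are all (17)-element subsets.
|B(M*)| = C(24,17) = 346104.

346104


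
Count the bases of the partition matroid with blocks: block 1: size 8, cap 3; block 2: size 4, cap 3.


A basis picks exactly ci elements from block i.
Number of bases = product of C(|Si|, ci).
= C(8,3) * C(4,3)
= 56 * 4
= 224.

224


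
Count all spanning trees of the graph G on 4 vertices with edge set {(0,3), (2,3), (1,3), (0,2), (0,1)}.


By Kirchhoff's matrix tree theorem, the number of spanning trees equals
the determinant of any cofactor of the Laplacian matrix L.
G has 4 vertices and 5 edges.
Computing the (3 x 3) cofactor determinant gives 8.

8


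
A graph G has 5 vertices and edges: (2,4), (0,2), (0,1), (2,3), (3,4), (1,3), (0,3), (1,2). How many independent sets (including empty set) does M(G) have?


An independent set in a graphic matroid is an acyclic edge subset.
G has 5 vertices and 8 edges.
Enumerate all 2^8 = 256 subsets, checking for acyclicity.
Total independent sets = 128.

128


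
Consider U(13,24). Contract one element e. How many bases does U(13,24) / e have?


Contracting e from U(13,24) gives U(12,23).
Bases of U(12,23) = C(23,12) = 1352078.

1352078


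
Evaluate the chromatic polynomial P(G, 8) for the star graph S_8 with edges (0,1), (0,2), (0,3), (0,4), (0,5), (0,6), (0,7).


P(tree, k) = k * (k-1)^(7) for any tree on 8 vertices.
P(8) = 8 * 7^7 = 8 * 823543 = 6588344.

6588344


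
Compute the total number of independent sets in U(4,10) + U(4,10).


For a direct sum, |I(M1+M2)| = |I(M1)| * |I(M2)|.
|I(U(4,10))| = sum C(10,k) for k=0..4 = 386.
|I(U(4,10))| = sum C(10,k) for k=0..4 = 386.
Total = 386 * 386 = 148996.

148996


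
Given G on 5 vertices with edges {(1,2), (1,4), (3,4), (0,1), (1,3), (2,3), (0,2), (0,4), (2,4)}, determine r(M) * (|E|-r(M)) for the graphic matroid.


r(M) = |V| - c = 5 - 1 = 4.
nullity = |E| - r(M) = 9 - 4 = 5.
Product = 4 * 5 = 20.

20


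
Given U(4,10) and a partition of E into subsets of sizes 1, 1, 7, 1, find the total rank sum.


r(Ai) = min(|Ai|, 4) for each part.
Sum = min(1,4) + min(1,4) + min(7,4) + min(1,4)
    = 1 + 1 + 4 + 1
    = 7.

7


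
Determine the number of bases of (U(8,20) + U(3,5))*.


(M1+M2)* = M1* + M2*.
M1* = U(12,20), bases: C(20,12) = 125970.
M2* = U(2,5), bases: C(5,2) = 10.
|B(M*)| = 125970 * 10 = 1259700.

1259700


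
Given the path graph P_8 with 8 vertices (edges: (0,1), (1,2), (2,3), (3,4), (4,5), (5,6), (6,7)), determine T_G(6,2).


A path on 8 vertices is a tree with 7 edges.
T(x,y) = x^(7) for any tree.
T(6,2) = 6^7 = 279936.

279936


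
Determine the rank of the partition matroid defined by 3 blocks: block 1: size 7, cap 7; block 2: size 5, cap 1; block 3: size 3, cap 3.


Rank of a partition matroid = sum of min(|Si|, ci) for each block.
= min(7,7) + min(5,1) + min(3,3)
= 7 + 1 + 3
= 11.

11


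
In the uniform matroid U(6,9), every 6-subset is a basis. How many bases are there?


Bases of U(6,9) are all 6-element subsets of the 9-element ground set.
Number of bases = C(9,6).
C(9,6) = 9! / (6! * 3!) = 84.

84


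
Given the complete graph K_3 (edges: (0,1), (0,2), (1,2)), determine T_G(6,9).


T(K_3; x,y) = x^2 + x + y.
T(6,9) = 36 + 6 + 9 = 51.

51


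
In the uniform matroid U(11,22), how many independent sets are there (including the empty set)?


Independent sets of U(11,22) are all subsets of size <= 11.
Count = C(22,0) + C(22,1) + C(22,2) + C(22,3) + C(22,4) + C(22,5) + C(22,6) + C(22,7) + C(22,8) + C(22,9) + C(22,10) + C(22,11)
     = 1 + 22 + 231 + 1540 + 7315 + 26334 + 74613 + 170544 + 319770 + 497420 + 646646 + 705432
     = 2449868.

2449868


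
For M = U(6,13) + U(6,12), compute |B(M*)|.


(M1+M2)* = M1* + M2*.
M1* = U(7,13), bases: C(13,7) = 1716.
M2* = U(6,12), bases: C(12,6) = 924.
|B(M*)| = 1716 * 924 = 1585584.

1585584


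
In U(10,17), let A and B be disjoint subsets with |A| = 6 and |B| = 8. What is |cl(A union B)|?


|A union B| = 6 + 8 = 14 (disjoint).
In U(10,17), cl(S) = S if |S| < 10, else cl(S) = E.
Since 14 >= 10, cl(A union B) = E.
|cl(A union B)| = 17.

17


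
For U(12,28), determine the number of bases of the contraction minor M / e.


Contracting e from U(12,28) gives U(11,27).
Bases of U(11,27) = C(27,11) = 27! / (11! * 16!) = 13037895.

13037895


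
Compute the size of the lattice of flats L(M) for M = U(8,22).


Flats of U(8,22): every subset of size < 8 is a flat, plus E itself.
Count = (22 choose 0) + (22 choose 1) + (22 choose 2) + (22 choose 3) + (22 choose 4) + (22 choose 5) + (22 choose 6) + (22 choose 7) + 1
     = 1 + 22 + 231 + 1540 + 7315 + 26334 + 74613 + 170544 + 1
     = 280601.

280601


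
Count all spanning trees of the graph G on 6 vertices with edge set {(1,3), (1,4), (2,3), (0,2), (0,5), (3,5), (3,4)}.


By Kirchhoff's matrix tree theorem, the number of spanning trees equals
the determinant of any cofactor of the Laplacian matrix L.
G has 6 vertices and 7 edges.
Computing the (5 x 5) cofactor determinant gives 12.

12


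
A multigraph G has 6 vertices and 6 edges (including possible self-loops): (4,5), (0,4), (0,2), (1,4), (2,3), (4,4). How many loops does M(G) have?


In a graphic matroid, a loop is a self-loop edge (u,u) with rank 0.
Examining all 6 edges for self-loops...
Self-loops found: (4,4)
Number of loops = 1.

1


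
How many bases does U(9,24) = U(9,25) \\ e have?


Deleting e from U(9,25) gives U(9,24) since n > r.
Bases of U(9,24) = C(24,9) = 1307504.

1307504


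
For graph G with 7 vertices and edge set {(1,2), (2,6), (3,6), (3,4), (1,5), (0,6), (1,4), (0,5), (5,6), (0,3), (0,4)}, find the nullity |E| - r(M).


Cycle rank (nullity) = |E| - r(M) = |E| - (|V| - c).
|E| = 11, |V| = 7, c = 1.
Nullity = 11 - (7 - 1) = 11 - 6 = 5.

5


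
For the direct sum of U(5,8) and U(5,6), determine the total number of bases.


Bases of a direct sum M1 + M2: |B| = |B(M1)| * |B(M2)|.
|B(U(5,8))| = C(8,5) = 56.
|B(U(5,6))| = C(6,5) = 6.
Total bases = 56 * 6 = 336.

336


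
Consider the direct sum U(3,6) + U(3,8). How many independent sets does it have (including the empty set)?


For a direct sum, |I(M1+M2)| = |I(M1)| * |I(M2)|.
|I(U(3,6))| = sum C(6,k) for k=0..3 = 42.
|I(U(3,8))| = sum C(8,k) for k=0..3 = 93.
Total = 42 * 93 = 3906.

3906


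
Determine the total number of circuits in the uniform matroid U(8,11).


In U(8,11), circuits are the (9)-element subsets.
Any set of 9 elements is dependent, and removing any one element gives
an independent set of size 8, so it is a minimal dependent set.
Number of circuits = C(11,9) = 11! / (9! * 2!) = 55.

55


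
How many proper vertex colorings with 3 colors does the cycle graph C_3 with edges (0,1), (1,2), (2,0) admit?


P(C_3, k) = (k-1)^3 + (-1)^3*(k-1).
P(3) = (2)^3 - 2
= 8 - 2 = 6.

6


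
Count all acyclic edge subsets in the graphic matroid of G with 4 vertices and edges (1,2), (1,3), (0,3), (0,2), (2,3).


An independent set in a graphic matroid is an acyclic edge subset.
G has 4 vertices and 5 edges.
Enumerate all 2^5 = 32 subsets, checking for acyclicity.
Total independent sets = 24.

24


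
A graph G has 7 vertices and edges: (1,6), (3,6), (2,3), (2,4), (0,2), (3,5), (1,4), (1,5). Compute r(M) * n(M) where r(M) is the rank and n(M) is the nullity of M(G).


r(M) = |V| - c = 7 - 1 = 6.
nullity = |E| - r(M) = 8 - 6 = 2.
Product = 6 * 2 = 12.

12


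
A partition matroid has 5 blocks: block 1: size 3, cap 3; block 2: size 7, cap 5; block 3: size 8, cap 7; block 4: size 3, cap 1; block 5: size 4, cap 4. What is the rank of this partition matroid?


Rank of a partition matroid = sum of min(|Si|, ci) for each block.
= min(3,3) + min(7,5) + min(8,7) + min(3,1) + min(4,4)
= 3 + 5 + 7 + 1 + 4
= 20.

20


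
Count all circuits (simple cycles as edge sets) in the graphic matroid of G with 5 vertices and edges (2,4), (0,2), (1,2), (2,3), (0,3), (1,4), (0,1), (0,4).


A circuit in a graphic matroid = edge set of a simple cycle.
G has 5 vertices and 8 edges.
Enumerating all minimal edge subsets forming cycles...
Total circuits found: 12.

12


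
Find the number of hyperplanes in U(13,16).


Hyperplanes of U(13,16) are flats of rank 12.
In a uniform matroid, these are exactly the (12)-element subsets.
Count = C(16,12) = 16! / (12! * 4!) = 1820.

1820


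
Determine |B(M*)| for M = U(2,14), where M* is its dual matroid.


The dual of U(r,n) is U(n-r, n) = U(12,14).
Bases of U(12,14) are all (12)-element subsets.
|B(M*)| = C(14,12) = 14! / (12! * 2!) = 91.

91


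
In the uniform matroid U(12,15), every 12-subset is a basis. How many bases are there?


Bases of U(12,15) are all 12-element subsets of the 15-element ground set.
Number of bases = C(15,12).
C(15,12) = 455.

455


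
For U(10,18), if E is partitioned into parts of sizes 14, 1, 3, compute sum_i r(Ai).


r(Ai) = min(|Ai|, 10) for each part.
Sum = min(14,10) + min(1,10) + min(3,10)
    = 10 + 1 + 3
    = 14.

14


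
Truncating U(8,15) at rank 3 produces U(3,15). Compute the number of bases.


Truncating U(8,15) to rank 3 gives U(3,15).
Bases of U(3,15) are all 3-element subsets of 15 elements.
Number of bases = (15 choose 3) = 455.

455


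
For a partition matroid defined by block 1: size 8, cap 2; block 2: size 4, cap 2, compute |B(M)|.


A basis picks exactly ci elements from block i.
Number of bases = product of C(|Si|, ci).
= C(8,2) * C(4,2)
= 28 * 6
= 168.

168


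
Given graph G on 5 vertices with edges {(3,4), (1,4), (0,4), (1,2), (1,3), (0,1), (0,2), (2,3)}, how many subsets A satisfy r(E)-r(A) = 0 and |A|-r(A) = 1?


R(x,y) = sum over A in 2^E of x^(r(E)-r(A)) * y^(|A|-r(A)).
G has 5 vertices, 8 edges. r(E) = 4.
Enumerate all 2^8 = 256 subsets.
Count subsets with r(E)-r(A)=0 and |A|-r(A)=1: 52.

52


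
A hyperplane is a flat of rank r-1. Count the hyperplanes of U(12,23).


Hyperplanes of U(12,23) are flats of rank 11.
In a uniform matroid, these are exactly the (11)-element subsets.
Count = C(23,11) = 23! / (11! * 12!) = 1352078.

1352078


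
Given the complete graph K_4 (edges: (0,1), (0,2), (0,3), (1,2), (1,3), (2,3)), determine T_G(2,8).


T(K_4; x,y) = x^3 + 3x^2 + 4xy + 2x + y^3 + 3y^2 + 2y.
Substituting x=2, y=8:
= 8 + 12 + 64 + 4 + 512 + 192 + 16
= 808.

808


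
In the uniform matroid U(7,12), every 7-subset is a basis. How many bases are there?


Bases of U(7,12) are all 7-element subsets of the 12-element ground set.
Number of bases = C(12,7).
(12 choose 7) = 792.

792


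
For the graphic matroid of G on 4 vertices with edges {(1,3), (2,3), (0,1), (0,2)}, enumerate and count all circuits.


A circuit in a graphic matroid = edge set of a simple cycle.
G has 4 vertices and 4 edges.
Enumerating all minimal edge subsets forming cycles...
Total circuits found: 1.

1


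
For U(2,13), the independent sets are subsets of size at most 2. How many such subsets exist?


Independent sets of U(2,13) are all subsets of size <= 2.
Count = (13 choose 0) + (13 choose 1) + (13 choose 2)
     = 1 + 13 + 78
     = 92.

92


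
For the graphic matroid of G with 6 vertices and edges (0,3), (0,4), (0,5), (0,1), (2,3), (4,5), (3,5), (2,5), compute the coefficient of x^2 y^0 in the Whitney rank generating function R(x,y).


R(x,y) = sum over A in 2^E of x^(r(E)-r(A)) * y^(|A|-r(A)).
G has 6 vertices, 8 edges. r(E) = 5.
Enumerate all 2^8 = 256 subsets.
Count subsets with r(E)-r(A)=2 and |A|-r(A)=0: 53.

53


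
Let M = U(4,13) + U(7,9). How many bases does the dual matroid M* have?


(M1+M2)* = M1* + M2*.
M1* = U(9,13), bases: C(13,9) = 715.
M2* = U(2,9), bases: C(9,2) = 36.
|B(M*)| = 715 * 36 = 25740.

25740


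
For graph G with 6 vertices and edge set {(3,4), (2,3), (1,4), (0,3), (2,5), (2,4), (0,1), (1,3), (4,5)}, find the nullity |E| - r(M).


Cycle rank (nullity) = |E| - r(M) = |E| - (|V| - c).
|E| = 9, |V| = 6, c = 1.
Nullity = 9 - (6 - 1) = 9 - 5 = 4.

4


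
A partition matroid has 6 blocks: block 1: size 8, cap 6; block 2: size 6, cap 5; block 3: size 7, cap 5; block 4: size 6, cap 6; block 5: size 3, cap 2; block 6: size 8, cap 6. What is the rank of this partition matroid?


Rank of a partition matroid = sum of min(|Si|, ci) for each block.
= min(8,6) + min(6,5) + min(7,5) + min(6,6) + min(3,2) + min(8,6)
= 6 + 5 + 5 + 6 + 2 + 6
= 30.

30


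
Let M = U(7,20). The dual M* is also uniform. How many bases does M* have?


The dual of U(r,n) is U(n-r, n) = U(13,20).
Bases of U(13,20) are all (13)-element subsets.
|B(M*)| = (20 choose 13) = 77520.

77520


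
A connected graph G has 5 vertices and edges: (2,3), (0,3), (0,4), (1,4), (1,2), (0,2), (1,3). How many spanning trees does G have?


By Kirchhoff's matrix tree theorem, the number of spanning trees equals
the determinant of any cofactor of the Laplacian matrix L.
G has 5 vertices and 7 edges.
Computing the (4 x 4) cofactor determinant gives 24.

24


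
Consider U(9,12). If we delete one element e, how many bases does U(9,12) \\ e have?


Deleting e from U(9,12) gives U(9,11) since n > r.
Bases of U(9,11) = (11 choose 9) = 55.

55


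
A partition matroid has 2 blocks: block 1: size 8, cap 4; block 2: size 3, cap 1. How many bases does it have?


A basis picks exactly ci elements from block i.
Number of bases = product of C(|Si|, ci).
= C(8,4) * C(3,1)
= 70 * 3
= 210.

210


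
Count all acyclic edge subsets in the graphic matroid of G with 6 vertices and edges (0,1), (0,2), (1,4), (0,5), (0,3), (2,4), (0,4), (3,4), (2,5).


An independent set in a graphic matroid is an acyclic edge subset.
G has 6 vertices and 9 edges.
Enumerate all 2^9 = 512 subsets, checking for acyclicity.
Total independent sets = 276.

276


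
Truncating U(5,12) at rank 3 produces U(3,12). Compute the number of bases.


Truncating U(5,12) to rank 3 gives U(3,12).
Bases of U(3,12) are all 3-element subsets of 12 elements.
Number of bases = C(12,3) = 12! / (3! * 9!) = 220.

220


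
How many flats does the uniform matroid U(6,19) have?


Flats of U(6,19): every subset of size < 6 is a flat, plus E itself.
Count = C(19,0) + C(19,1) + C(19,2) + C(19,3) + C(19,4) + C(19,5) + 1
     = 1 + 19 + 171 + 969 + 3876 + 11628 + 1
     = 16665.

16665
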